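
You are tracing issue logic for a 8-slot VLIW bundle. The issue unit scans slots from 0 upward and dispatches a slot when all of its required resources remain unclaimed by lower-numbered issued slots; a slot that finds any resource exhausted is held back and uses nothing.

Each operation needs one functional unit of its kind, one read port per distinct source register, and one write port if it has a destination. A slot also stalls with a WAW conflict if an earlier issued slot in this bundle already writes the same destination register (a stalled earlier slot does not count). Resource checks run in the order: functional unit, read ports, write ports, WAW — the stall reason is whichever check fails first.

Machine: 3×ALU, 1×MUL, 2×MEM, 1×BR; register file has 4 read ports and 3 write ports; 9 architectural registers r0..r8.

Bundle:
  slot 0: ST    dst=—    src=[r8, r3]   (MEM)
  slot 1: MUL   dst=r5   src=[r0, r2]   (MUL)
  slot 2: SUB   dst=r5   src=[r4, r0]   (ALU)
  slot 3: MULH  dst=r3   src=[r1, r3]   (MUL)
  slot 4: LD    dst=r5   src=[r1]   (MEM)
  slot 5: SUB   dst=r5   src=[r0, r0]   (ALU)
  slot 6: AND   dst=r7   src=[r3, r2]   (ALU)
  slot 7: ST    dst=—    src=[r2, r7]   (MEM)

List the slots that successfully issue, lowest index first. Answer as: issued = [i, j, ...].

[0] MEM needs rd=2 wr=0: ok; after: ALU=3 MUL=1 MEM=1 BR=1, R=2, W=3
[1] MUL needs rd=2 wr=1: ok; after: ALU=3 MUL=0 MEM=1 BR=1, R=0, W=2
[2] ALU needs rd=2 wr=1: RD_PORT; after: ALU=3 MUL=0 MEM=1 BR=1, R=0, W=2
[3] MUL needs rd=2 wr=1: FU; after: ALU=3 MUL=0 MEM=1 BR=1, R=0, W=2
[4] MEM needs rd=1 wr=1: RD_PORT; after: ALU=3 MUL=0 MEM=1 BR=1, R=0, W=2
[5] ALU needs rd=1 wr=1: RD_PORT; after: ALU=3 MUL=0 MEM=1 BR=1, R=0, W=2
[6] ALU needs rd=2 wr=1: RD_PORT; after: ALU=3 MUL=0 MEM=1 BR=1, R=0, W=2
[7] MEM needs rd=2 wr=0: RD_PORT; after: ALU=3 MUL=0 MEM=1 BR=1, R=0, W=2

issued = [0, 1]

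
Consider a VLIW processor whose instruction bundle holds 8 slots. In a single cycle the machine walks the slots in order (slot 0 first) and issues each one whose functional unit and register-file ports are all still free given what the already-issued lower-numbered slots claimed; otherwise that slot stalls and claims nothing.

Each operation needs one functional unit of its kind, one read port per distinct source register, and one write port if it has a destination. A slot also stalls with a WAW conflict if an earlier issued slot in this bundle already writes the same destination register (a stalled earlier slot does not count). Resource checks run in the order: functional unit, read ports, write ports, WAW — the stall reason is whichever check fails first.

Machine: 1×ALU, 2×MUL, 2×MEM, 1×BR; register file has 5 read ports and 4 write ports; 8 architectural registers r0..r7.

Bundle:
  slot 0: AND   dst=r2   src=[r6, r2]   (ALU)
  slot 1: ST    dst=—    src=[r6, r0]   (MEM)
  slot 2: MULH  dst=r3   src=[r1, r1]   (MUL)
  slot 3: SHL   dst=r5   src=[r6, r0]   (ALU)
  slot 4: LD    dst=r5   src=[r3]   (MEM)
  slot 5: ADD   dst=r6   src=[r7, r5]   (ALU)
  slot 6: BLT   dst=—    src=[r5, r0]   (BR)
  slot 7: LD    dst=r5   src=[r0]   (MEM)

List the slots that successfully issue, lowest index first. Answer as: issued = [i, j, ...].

issued = [0, 1, 2]

  0. ALU→r2 ⇒ go  {0A/2Mu/2Ld/1B | 3r 3w}
  1. MEM ⇒ go  {0A/2Mu/1Ld/1B | 1r 3w}
  2. MUL→r3 ⇒ go  {0A/1Mu/1Ld/1B | 0r 2w}
  3. ALU→r5 ⇒ no(FU)  {0A/1Mu/1Ld/1B | 0r 2w}
  4. MEM→r5 ⇒ no(RD_PORT)  {0A/1Mu/1Ld/1B | 0r 2w}
  5. ALU→r6 ⇒ no(FU)  {0A/1Mu/1Ld/1B | 0r 2w}
  6. BR ⇒ no(RD_PORT)  {0A/1Mu/1Ld/1B | 0r 2w}
  7. MEM→r5 ⇒ no(RD_PORT)  {0A/1Mu/1Ld/1B | 0r 2w}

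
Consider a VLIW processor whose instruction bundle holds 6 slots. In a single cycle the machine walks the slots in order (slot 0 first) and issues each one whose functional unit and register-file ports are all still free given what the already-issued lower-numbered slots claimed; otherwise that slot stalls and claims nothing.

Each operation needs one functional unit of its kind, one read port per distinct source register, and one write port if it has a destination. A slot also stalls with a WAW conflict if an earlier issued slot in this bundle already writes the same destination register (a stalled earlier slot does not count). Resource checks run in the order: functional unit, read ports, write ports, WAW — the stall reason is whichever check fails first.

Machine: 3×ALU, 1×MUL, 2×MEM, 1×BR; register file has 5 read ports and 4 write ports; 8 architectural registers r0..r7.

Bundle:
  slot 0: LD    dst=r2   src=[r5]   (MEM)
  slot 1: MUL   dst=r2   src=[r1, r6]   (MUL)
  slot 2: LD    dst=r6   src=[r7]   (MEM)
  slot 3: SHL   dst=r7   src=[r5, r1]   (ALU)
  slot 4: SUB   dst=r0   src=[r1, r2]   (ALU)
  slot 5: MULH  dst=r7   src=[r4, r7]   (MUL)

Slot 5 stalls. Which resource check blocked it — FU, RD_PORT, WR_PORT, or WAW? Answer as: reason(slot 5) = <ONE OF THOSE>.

slot 0 (MEM): ISSUE — free A3,Mu1,Ld1,B1 rp4 wp3
slot 1 (MUL): stall WAW — free A3,Mu1,Ld1,B1 rp4 wp3
slot 2 (MEM): ISSUE — free A3,Mu1,Ld0,B1 rp3 wp2
slot 3 (ALU): ISSUE — free A2,Mu1,Ld0,B1 rp1 wp1
slot 4 (ALU): stall RD_PORT — free A2,Mu1,Ld0,B1 rp1 wp1
slot 5 (MUL): stall RD_PORT — free A2,Mu1,Ld0,B1 rp1 wp1

reason(slot 5) = RD_PORT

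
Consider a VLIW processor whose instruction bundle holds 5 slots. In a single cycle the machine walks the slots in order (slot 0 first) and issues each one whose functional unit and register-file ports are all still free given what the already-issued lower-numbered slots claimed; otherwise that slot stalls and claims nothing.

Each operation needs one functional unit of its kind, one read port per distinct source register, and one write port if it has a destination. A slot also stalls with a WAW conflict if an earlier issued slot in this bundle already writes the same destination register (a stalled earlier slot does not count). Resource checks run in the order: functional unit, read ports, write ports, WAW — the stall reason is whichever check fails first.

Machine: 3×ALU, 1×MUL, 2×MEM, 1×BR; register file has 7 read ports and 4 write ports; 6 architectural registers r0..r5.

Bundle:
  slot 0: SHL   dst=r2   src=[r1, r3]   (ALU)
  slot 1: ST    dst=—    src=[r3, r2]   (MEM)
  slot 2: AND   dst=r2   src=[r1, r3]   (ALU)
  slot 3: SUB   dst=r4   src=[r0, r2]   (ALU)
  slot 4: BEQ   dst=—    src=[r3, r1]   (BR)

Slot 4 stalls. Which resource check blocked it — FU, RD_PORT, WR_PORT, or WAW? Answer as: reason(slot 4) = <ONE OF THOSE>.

reason(slot 4) = RD_PORT

#0 ALU src=r1,r3 dispatched  <A:2 Mu:1 Ld:2 B:1 rd:5 wr:3>
#1 MEM src=r3,r2 dispatched  <A:2 Mu:1 Ld:1 B:1 rd:3 wr:3>
#2 ALU src=r1,r3 held:WAW  <A:2 Mu:1 Ld:1 B:1 rd:3 wr:3>
#3 ALU src=r0,r2 dispatched  <A:1 Mu:1 Ld:1 B:1 rd:1 wr:2>
#4 BR src=r3,r1 held:RD_PORT  <A:1 Mu:1 Ld:1 B:1 rd:1 wr:2>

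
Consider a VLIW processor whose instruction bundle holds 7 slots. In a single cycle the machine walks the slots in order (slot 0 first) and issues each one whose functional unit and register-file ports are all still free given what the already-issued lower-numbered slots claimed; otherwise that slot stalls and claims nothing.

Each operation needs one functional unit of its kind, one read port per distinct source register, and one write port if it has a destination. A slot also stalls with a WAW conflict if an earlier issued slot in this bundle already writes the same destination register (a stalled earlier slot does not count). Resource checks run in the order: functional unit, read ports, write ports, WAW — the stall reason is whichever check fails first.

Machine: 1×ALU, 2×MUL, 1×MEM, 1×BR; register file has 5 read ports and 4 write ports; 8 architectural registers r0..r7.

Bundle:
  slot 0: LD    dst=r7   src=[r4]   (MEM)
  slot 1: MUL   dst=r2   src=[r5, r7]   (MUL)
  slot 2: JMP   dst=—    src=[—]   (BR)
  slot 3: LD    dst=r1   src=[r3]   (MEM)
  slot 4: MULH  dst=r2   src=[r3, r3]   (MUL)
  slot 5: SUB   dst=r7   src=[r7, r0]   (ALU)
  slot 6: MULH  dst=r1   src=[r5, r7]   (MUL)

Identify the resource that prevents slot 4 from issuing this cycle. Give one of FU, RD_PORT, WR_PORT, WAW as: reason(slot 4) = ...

#0 MEM src=r4 dispatched  <A:1 Mu:2 Ld:0 B:1 rd:4 wr:3>
#1 MUL src=r5,r7 dispatched  <A:1 Mu:1 Ld:0 B:1 rd:2 wr:2>
#2 BR src=- dispatched  <A:1 Mu:1 Ld:0 B:0 rd:2 wr:2>
#3 MEM src=r3 held:FU  <A:1 Mu:1 Ld:0 B:0 rd:2 wr:2>
#4 MUL src=r3,r3 held:WAW  <A:1 Mu:1 Ld:0 B:0 rd:2 wr:2>
#5 ALU src=r7,r0 held:WAW  <A:1 Mu:1 Ld:0 B:0 rd:2 wr:2>
#6 MUL src=r5,r7 dispatched  <A:1 Mu:0 Ld:0 B:0 rd:0 wr:1>

reason(slot 4) = WAW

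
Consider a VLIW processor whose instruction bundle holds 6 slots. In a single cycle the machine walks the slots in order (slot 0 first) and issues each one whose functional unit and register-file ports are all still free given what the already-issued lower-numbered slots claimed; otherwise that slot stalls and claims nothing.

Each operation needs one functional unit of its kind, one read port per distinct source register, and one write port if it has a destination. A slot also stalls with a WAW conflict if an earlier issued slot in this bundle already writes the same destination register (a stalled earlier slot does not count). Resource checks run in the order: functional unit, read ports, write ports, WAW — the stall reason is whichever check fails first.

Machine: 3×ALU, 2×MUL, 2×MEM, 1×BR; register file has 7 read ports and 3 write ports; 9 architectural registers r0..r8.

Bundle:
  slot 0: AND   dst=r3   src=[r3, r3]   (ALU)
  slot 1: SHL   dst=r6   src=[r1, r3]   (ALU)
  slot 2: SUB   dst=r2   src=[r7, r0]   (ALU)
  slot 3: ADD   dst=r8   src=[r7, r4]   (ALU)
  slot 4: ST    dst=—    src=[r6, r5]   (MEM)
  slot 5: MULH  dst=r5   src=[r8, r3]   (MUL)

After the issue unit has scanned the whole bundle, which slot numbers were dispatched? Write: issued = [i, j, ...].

issued = [0, 1, 2, 4]

slot 0 (ALU): ISSUE — free A2,Mu2,Ld2,B1 rp6 wp2
slot 1 (ALU): ISSUE — free A1,Mu2,Ld2,B1 rp4 wp1
slot 2 (ALU): ISSUE — free A0,Mu2,Ld2,B1 rp2 wp0
slot 3 (ALU): stall FU — free A0,Mu2,Ld2,B1 rp2 wp0
slot 4 (MEM): ISSUE — free A0,Mu2,Ld1,B1 rp0 wp0
slot 5 (MUL): stall RD_PORT — free A0,Mu2,Ld1,B1 rp0 wp0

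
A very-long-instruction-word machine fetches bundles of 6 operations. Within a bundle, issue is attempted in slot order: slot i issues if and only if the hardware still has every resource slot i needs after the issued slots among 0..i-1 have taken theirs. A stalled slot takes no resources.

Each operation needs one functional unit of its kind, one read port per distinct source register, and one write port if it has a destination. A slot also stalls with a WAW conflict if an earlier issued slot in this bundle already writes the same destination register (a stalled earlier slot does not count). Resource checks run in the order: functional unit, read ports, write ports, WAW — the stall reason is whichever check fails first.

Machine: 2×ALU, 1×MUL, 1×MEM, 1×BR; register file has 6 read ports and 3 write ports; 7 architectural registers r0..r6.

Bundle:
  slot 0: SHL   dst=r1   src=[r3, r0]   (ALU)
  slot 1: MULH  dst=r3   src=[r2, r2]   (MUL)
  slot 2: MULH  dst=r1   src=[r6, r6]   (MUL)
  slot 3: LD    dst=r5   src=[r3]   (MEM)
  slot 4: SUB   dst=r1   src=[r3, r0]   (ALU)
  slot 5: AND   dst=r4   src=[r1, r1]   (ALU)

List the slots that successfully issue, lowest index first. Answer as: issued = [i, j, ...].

issued = [0, 1, 3]

  0. ALU→r1 ⇒ go  {1A/1Mu/1Ld/1B | 4r 2w}
  1. MUL→r3 ⇒ go  {1A/0Mu/1Ld/1B | 3r 1w}
  2. MUL→r1 ⇒ no(FU)  {1A/0Mu/1Ld/1B | 3r 1w}
  3. MEM→r5 ⇒ go  {1A/0Mu/0Ld/1B | 2r 0w}
  4. ALU→r1 ⇒ no(WR_PORT)  {1A/0Mu/0Ld/1B | 2r 0w}
  5. ALU→r4 ⇒ no(WR_PORT)  {1A/0Mu/0Ld/1B | 2r 0w}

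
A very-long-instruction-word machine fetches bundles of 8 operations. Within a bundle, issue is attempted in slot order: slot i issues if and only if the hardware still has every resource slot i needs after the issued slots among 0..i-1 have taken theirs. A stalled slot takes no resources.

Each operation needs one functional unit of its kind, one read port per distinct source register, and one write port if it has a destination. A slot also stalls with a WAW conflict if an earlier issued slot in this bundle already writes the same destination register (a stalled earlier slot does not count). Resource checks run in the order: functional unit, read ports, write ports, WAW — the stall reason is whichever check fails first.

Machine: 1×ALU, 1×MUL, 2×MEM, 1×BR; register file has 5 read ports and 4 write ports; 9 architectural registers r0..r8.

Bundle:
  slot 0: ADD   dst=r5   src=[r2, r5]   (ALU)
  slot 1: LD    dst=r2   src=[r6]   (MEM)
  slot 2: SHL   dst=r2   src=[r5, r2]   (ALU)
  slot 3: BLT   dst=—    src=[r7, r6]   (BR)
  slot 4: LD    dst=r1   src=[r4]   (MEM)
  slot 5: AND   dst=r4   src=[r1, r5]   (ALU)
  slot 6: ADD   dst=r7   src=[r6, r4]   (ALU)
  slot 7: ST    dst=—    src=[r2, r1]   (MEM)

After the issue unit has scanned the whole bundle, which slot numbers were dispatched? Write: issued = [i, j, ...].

[0] ALU needs rd=2 wr=1: ok; after: ALU=0 MUL=1 MEM=2 BR=1, R=3, W=3
[1] MEM needs rd=1 wr=1: ok; after: ALU=0 MUL=1 MEM=1 BR=1, R=2, W=2
[2] ALU needs rd=2 wr=1: FU; after: ALU=0 MUL=1 MEM=1 BR=1, R=2, W=2
[3] BR needs rd=2 wr=0: ok; after: ALU=0 MUL=1 MEM=1 BR=0, R=0, W=2
[4] MEM needs rd=1 wr=1: RD_PORT; after: ALU=0 MUL=1 MEM=1 BR=0, R=0, W=2
[5] ALU needs rd=2 wr=1: FU; after: ALU=0 MUL=1 MEM=1 BR=0, R=0, W=2
[6] ALU needs rd=2 wr=1: FU; after: ALU=0 MUL=1 MEM=1 BR=0, R=0, W=2
[7] MEM needs rd=2 wr=0: RD_PORT; after: ALU=0 MUL=1 MEM=1 BR=0, R=0, W=2

issued = [0, 1, 3]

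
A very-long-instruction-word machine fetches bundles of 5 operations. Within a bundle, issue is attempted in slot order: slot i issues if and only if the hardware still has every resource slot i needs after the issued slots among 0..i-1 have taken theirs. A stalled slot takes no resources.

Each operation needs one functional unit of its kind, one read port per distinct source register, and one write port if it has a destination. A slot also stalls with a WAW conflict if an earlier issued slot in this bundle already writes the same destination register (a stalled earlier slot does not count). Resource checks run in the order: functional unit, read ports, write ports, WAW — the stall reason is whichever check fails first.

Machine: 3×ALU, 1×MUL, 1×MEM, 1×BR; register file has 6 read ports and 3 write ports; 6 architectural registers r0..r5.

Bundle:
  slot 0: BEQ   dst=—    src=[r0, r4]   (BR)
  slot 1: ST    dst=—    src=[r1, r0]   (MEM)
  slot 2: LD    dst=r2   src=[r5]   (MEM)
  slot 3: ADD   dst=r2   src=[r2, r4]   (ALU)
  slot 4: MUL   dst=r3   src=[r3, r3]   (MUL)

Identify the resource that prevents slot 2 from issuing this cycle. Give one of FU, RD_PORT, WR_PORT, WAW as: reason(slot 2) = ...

reason(slot 2) = FU

(0) want 1×BR +2rd +0wr — yes → AL3|MU1|ME1|BR0|rd4|wr3
(1) want 1×MEM +2rd +0wr — yes → AL3|MU1|ME0|BR0|rd2|wr3
(2) want 1×MEM +1rd +1wr — FU → AL3|MU1|ME0|BR0|rd2|wr3
(3) want 1×ALU +2rd +1wr — yes → AL2|MU1|ME0|BR0|rd0|wr2
(4) want 1×MUL +1rd +1wr — RD_PORT → AL2|MU1|ME0|BR0|rd0|wr2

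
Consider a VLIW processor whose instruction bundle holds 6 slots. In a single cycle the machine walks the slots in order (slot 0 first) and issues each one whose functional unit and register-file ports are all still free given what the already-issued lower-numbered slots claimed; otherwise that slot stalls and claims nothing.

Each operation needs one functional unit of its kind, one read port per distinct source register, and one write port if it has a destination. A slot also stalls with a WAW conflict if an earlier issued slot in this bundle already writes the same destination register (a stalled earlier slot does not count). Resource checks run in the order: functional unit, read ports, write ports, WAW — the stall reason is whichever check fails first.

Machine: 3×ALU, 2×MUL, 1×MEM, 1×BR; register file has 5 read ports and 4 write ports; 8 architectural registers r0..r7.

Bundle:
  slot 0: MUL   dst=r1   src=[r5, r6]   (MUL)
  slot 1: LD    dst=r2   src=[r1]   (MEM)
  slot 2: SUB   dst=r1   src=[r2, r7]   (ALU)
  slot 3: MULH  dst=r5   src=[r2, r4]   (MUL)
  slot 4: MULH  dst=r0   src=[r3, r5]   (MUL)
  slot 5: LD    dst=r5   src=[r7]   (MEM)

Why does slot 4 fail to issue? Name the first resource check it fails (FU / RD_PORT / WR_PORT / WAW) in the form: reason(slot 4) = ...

reason(slot 4) = FU

#0 MUL src=r5,r6 dispatched  <A:3 Mu:1 Ld:1 B:1 rd:3 wr:3>
#1 MEM src=r1 dispatched  <A:3 Mu:1 Ld:0 B:1 rd:2 wr:2>
#2 ALU src=r2,r7 held:WAW  <A:3 Mu:1 Ld:0 B:1 rd:2 wr:2>
#3 MUL src=r2,r4 dispatched  <A:3 Mu:0 Ld:0 B:1 rd:0 wr:1>
#4 MUL src=r3,r5 held:FU  <A:3 Mu:0 Ld:0 B:1 rd:0 wr:1>
#5 MEM src=r7 held:FU  <A:3 Mu:0 Ld:0 B:1 rd:0 wr:1>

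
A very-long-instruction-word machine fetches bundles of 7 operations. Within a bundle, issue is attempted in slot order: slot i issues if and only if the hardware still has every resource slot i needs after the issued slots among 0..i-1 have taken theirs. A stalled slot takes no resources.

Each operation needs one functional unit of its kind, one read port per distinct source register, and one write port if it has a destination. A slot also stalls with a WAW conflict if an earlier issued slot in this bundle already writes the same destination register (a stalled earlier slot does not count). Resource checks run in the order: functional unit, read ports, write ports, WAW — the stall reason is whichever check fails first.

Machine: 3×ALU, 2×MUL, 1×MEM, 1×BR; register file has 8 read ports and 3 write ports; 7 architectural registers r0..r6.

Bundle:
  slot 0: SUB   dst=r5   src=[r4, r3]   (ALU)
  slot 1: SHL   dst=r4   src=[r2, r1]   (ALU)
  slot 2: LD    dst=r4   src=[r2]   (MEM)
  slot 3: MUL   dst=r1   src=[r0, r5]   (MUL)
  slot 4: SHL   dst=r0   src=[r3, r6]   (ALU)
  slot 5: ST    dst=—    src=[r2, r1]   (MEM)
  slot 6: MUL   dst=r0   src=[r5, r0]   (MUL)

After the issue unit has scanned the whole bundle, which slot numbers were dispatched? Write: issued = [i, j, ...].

issued = [0, 1, 3, 5]

#0 ALU src=r4,r3 dispatched  <A:2 Mu:2 Ld:1 B:1 rd:6 wr:2>
#1 ALU src=r2,r1 dispatched  <A:1 Mu:2 Ld:1 B:1 rd:4 wr:1>
#2 MEM src=r2 held:WAW  <A:1 Mu:2 Ld:1 B:1 rd:4 wr:1>
#3 MUL src=r0,r5 dispatched  <A:1 Mu:1 Ld:1 B:1 rd:2 wr:0>
#4 ALU src=r3,r6 held:WR_PORT  <A:1 Mu:1 Ld:1 B:1 rd:2 wr:0>
#5 MEM src=r2,r1 dispatched  <A:1 Mu:1 Ld:0 B:1 rd:0 wr:0>
#6 MUL src=r5,r0 held:RD_PORT  <A:1 Mu:1 Ld:0 B:1 rd:0 wr:0>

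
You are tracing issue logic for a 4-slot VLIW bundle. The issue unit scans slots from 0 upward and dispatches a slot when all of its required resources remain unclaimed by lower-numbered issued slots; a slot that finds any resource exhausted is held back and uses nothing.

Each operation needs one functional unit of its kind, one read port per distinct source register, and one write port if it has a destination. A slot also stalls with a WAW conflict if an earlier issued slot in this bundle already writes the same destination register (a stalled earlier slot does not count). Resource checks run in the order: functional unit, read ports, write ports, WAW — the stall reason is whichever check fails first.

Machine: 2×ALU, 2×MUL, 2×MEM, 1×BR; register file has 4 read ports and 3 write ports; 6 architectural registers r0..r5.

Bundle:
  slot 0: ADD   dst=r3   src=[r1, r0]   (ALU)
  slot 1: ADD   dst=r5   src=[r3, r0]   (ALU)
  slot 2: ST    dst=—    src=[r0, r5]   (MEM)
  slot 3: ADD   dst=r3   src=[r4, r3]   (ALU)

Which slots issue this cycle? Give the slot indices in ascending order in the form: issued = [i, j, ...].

[0] ALU needs rd=2 wr=1: ok; after: ALU=1 MUL=2 MEM=2 BR=1, R=2, W=2
[1] ALU needs rd=2 wr=1: ok; after: ALU=0 MUL=2 MEM=2 BR=1, R=0, W=1
[2] MEM needs rd=2 wr=0: RD_PORT; after: ALU=0 MUL=2 MEM=2 BR=1, R=0, W=1
[3] ALU needs rd=2 wr=1: FU; after: ALU=0 MUL=2 MEM=2 BR=1, R=0, W=1

issued = [0, 1]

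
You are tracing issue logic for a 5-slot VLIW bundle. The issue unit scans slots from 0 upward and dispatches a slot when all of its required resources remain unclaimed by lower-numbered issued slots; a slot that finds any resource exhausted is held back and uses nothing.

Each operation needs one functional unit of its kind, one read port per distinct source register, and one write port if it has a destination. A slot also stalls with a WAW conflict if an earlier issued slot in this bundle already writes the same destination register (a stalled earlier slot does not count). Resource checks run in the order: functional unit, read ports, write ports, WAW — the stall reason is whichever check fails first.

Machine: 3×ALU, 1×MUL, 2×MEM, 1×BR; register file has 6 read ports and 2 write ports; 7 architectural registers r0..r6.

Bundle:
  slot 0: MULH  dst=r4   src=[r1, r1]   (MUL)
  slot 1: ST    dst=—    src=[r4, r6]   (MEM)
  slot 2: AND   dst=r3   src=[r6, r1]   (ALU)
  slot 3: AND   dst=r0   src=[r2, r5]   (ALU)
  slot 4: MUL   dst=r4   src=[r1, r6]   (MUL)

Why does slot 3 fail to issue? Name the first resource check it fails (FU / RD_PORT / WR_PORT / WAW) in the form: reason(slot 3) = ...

[0] MUL needs rd=1 wr=1: ok; after: ALU=3 MUL=0 MEM=2 BR=1, R=5, W=1
[1] MEM needs rd=2 wr=0: ok; after: ALU=3 MUL=0 MEM=1 BR=1, R=3, W=1
[2] ALU needs rd=2 wr=1: ok; after: ALU=2 MUL=0 MEM=1 BR=1, R=1, W=0
[3] ALU needs rd=2 wr=1: RD_PORT; after: ALU=2 MUL=0 MEM=1 BR=1, R=1, W=0
[4] MUL needs rd=2 wr=1: FU; after: ALU=2 MUL=0 MEM=1 BR=1, R=1, W=0

reason(slot 3) = RD_PORT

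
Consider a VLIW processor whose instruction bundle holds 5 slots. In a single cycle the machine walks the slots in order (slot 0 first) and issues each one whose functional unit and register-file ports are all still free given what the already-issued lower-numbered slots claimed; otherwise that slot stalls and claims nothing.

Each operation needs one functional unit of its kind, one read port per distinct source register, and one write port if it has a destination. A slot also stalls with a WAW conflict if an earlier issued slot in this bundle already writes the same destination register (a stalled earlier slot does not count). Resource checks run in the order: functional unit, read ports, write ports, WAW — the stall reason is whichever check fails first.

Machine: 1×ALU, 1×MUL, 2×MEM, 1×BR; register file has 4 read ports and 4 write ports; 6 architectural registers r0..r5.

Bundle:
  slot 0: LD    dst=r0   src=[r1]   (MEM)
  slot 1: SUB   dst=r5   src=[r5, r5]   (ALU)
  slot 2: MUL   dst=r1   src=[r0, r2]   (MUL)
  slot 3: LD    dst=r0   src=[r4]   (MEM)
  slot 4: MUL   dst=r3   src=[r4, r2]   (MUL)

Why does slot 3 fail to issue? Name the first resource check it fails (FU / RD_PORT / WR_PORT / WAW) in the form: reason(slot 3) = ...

reason(slot 3) = RD_PORT

slot 0 (MEM): ISSUE — free A1,Mu1,Ld1,B1 rp3 wp3
slot 1 (ALU): ISSUE — free A0,Mu1,Ld1,B1 rp2 wp2
slot 2 (MUL): ISSUE — free A0,Mu0,Ld1,B1 rp0 wp1
slot 3 (MEM): stall RD_PORT — free A0,Mu0,Ld1,B1 rp0 wp1
slot 4 (MUL): stall FU — free A0,Mu0,Ld1,B1 rp0 wp1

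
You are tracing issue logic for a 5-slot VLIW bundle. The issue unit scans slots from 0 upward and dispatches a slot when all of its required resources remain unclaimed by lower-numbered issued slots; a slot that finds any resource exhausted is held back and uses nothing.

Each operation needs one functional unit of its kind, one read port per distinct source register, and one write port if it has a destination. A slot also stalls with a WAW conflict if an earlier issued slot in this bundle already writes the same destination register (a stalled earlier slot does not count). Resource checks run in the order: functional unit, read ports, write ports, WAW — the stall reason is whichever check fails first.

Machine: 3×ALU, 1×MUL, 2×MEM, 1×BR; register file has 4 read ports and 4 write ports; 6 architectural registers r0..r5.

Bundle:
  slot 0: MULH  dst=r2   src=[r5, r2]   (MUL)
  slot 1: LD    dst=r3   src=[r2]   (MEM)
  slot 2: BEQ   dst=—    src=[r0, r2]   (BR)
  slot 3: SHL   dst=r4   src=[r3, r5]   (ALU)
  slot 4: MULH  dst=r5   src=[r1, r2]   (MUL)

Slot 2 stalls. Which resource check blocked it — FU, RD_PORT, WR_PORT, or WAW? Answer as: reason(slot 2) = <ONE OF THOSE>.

(0) want 1×MUL +2rd +1wr — yes → AL3|MU0|ME2|BR1|rd2|wr3
(1) want 1×MEM +1rd +1wr — yes → AL3|MU0|ME1|BR1|rd1|wr2
(2) want 1×BR +2rd +0wr — RD_PORT → AL3|MU0|ME1|BR1|rd1|wr2
(3) want 1×ALU +2rd +1wr — RD_PORT → AL3|MU0|ME1|BR1|rd1|wr2
(4) want 1×MUL +2rd +1wr — FU → AL3|MU0|ME1|BR1|rd1|wr2

reason(slot 2) = RD_PORT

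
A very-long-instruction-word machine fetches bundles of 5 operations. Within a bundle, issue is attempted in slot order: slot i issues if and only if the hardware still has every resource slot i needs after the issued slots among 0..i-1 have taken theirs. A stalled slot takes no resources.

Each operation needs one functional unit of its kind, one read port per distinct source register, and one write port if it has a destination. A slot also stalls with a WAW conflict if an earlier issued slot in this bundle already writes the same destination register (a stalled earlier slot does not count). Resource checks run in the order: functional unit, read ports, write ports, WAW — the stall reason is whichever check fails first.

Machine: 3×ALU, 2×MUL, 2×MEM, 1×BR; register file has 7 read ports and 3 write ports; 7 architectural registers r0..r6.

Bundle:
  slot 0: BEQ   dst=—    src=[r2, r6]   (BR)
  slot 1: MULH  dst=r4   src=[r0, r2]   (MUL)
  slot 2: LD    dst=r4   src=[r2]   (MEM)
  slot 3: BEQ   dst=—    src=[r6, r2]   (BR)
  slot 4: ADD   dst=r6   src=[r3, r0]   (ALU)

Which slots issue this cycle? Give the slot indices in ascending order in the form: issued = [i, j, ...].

  0. BR ⇒ go  {3A/2Mu/2Ld/0B | 5r 3w}
  1. MUL→r4 ⇒ go  {3A/1Mu/2Ld/0B | 3r 2w}
  2. MEM→r4 ⇒ no(WAW)  {3A/1Mu/2Ld/0B | 3r 2w}
  3. BR ⇒ no(FU)  {3A/1Mu/2Ld/0B | 3r 2w}
  4. ALU→r6 ⇒ go  {2A/1Mu/2Ld/0B | 1r 1w}

issued = [0, 1, 4]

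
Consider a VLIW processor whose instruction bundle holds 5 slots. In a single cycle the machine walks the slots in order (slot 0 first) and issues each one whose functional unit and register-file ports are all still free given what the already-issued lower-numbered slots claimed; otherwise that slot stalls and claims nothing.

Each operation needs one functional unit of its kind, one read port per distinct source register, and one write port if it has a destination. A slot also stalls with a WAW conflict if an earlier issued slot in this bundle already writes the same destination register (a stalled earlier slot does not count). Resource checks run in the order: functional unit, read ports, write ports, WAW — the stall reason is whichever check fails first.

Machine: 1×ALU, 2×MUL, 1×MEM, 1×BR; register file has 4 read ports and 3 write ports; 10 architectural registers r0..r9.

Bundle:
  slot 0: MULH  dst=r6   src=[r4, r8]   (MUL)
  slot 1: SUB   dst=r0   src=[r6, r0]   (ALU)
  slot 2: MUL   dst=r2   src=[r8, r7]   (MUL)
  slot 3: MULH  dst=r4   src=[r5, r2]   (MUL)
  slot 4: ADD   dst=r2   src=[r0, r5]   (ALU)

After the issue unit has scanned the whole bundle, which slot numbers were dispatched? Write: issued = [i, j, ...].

issued = [0, 1]

[0] MUL needs rd=2 wr=1: ok; after: ALU=1 MUL=1 MEM=1 BR=1, R=2, W=2
[1] ALU needs rd=2 wr=1: ok; after: ALU=0 MUL=1 MEM=1 BR=1, R=0, W=1
[2] MUL needs rd=2 wr=1: RD_PORT; after: ALU=0 MUL=1 MEM=1 BR=1, R=0, W=1
[3] MUL needs rd=2 wr=1: RD_PORT; after: ALU=0 MUL=1 MEM=1 BR=1, R=0, W=1
[4] ALU needs rd=2 wr=1: FU; after: ALU=0 MUL=1 MEM=1 BR=1, R=0, W=1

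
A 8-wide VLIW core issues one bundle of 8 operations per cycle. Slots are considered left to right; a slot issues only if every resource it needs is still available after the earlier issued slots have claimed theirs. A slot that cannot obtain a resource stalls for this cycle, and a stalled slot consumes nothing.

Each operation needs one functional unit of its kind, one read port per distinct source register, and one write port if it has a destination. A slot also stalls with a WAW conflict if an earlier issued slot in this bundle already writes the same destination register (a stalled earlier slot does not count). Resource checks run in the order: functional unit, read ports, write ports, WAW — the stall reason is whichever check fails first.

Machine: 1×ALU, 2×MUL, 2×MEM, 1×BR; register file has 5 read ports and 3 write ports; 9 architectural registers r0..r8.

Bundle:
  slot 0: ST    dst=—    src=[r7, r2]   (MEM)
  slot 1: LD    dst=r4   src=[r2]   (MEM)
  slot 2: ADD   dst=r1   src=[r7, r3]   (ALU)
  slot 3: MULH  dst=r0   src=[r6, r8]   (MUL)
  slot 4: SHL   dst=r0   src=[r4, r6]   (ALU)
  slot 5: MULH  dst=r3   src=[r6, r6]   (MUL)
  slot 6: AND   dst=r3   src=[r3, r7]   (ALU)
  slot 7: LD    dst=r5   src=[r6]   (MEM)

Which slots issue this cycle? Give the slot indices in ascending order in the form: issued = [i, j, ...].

issued = [0, 1, 2]

slot 0 (MEM): ISSUE — free A1,Mu2,Ld1,B1 rp3 wp3
slot 1 (MEM): ISSUE — free A1,Mu2,Ld0,B1 rp2 wp2
slot 2 (ALU): ISSUE — free A0,Mu2,Ld0,B1 rp0 wp1
slot 3 (MUL): stall RD_PORT — free A0,Mu2,Ld0,B1 rp0 wp1
slot 4 (ALU): stall FU — free A0,Mu2,Ld0,B1 rp0 wp1
slot 5 (MUL): stall RD_PORT — free A0,Mu2,Ld0,B1 rp0 wp1
slot 6 (ALU): stall FU — free A0,Mu2,Ld0,B1 rp0 wp1
slot 7 (MEM): stall FU — free A0,Mu2,Ld0,B1 rp0 wp1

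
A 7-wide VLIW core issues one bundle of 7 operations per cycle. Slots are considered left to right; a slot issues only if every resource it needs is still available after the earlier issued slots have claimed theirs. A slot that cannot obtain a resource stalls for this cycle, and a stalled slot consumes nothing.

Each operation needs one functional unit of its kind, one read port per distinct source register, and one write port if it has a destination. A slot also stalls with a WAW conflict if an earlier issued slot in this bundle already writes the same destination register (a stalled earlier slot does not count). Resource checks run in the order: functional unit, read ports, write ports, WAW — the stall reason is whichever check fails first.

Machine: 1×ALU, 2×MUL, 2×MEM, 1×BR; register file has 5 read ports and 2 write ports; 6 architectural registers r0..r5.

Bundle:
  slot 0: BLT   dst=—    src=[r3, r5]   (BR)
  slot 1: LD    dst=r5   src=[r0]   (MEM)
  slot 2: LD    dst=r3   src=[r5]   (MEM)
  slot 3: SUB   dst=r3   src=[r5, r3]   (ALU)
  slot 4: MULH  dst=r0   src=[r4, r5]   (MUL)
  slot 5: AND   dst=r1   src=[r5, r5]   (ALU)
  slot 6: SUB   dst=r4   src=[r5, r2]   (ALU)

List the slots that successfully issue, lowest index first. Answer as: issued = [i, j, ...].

(0) want 1×BR +2rd +0wr — yes → AL1|MU2|ME2|BR0|rd3|wr2
(1) want 1×MEM +1rd +1wr — yes → AL1|MU2|ME1|BR0|rd2|wr1
(2) want 1×MEM +1rd +1wr — yes → AL1|MU2|ME0|BR0|rd1|wr0
(3) want 1×ALU +2rd +1wr — RD_PORT → AL1|MU2|ME0|BR0|rd1|wr0
(4) want 1×MUL +2rd +1wr — RD_PORT → AL1|MU2|ME0|BR0|rd1|wr0
(5) want 1×ALU +1rd +1wr — WR_PORT → AL1|MU2|ME0|BR0|rd1|wr0
(6) want 1×ALU +2rd +1wr — RD_PORT → AL1|MU2|ME0|BR0|rd1|wr0

issued = [0, 1, 2]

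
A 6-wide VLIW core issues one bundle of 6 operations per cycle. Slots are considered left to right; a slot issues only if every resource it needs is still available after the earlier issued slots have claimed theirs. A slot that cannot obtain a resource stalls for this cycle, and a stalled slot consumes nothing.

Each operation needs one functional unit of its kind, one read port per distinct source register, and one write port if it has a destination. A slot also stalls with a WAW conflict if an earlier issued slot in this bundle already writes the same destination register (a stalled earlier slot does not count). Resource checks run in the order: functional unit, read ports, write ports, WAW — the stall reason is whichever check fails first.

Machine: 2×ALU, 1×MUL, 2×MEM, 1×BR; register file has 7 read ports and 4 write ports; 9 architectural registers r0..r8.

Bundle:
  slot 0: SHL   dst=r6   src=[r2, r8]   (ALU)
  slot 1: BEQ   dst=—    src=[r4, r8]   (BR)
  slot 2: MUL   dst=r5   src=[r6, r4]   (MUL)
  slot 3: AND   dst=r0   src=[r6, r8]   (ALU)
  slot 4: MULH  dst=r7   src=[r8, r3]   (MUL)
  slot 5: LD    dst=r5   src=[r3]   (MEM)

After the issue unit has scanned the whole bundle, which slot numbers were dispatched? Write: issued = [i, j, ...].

slot 0 (ALU): ISSUE — free A1,Mu1,Ld2,B1 rp5 wp3
slot 1 (BR): ISSUE — free A1,Mu1,Ld2,B0 rp3 wp3
slot 2 (MUL): ISSUE — free A1,Mu0,Ld2,B0 rp1 wp2
slot 3 (ALU): stall RD_PORT — free A1,Mu0,Ld2,B0 rp1 wp2
slot 4 (MUL): stall FU — free A1,Mu0,Ld2,B0 rp1 wp2
slot 5 (MEM): stall WAW — free A1,Mu0,Ld2,B0 rp1 wp2

issued = [0, 1, 2]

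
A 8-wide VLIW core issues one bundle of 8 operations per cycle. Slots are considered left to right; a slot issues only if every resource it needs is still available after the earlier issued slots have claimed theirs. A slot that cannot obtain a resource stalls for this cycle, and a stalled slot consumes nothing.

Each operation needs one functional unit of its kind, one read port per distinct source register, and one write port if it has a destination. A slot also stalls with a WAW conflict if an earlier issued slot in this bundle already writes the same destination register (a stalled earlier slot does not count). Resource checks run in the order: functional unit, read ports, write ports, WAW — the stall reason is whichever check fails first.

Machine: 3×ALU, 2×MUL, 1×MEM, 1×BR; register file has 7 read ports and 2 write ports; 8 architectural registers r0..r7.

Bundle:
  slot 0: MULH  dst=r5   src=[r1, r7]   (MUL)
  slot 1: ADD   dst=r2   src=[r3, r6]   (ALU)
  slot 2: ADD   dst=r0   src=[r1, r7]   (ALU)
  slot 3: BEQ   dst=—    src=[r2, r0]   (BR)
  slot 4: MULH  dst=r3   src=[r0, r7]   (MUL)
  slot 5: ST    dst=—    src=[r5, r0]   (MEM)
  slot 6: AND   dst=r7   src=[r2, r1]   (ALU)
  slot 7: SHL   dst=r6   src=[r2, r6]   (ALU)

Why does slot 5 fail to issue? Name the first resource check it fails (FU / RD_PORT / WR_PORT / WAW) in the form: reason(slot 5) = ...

[0] MUL needs rd=2 wr=1: ok; after: ALU=3 MUL=1 MEM=1 BR=1, R=5, W=1
[1] ALU needs rd=2 wr=1: ok; after: ALU=2 MUL=1 MEM=1 BR=1, R=3, W=0
[2] ALU needs rd=2 wr=1: WR_PORT; after: ALU=2 MUL=1 MEM=1 BR=1, R=3, W=0
[3] BR needs rd=2 wr=0: ok; after: ALU=2 MUL=1 MEM=1 BR=0, R=1, W=0
[4] MUL needs rd=2 wr=1: RD_PORT; after: ALU=2 MUL=1 MEM=1 BR=0, R=1, W=0
[5] MEM needs rd=2 wr=0: RD_PORT; after: ALU=2 MUL=1 MEM=1 BR=0, R=1, W=0
[6] ALU needs rd=2 wr=1: RD_PORT; after: ALU=2 MUL=1 MEM=1 BR=0, R=1, W=0
[7] ALU needs rd=2 wr=1: RD_PORT; after: ALU=2 MUL=1 MEM=1 BR=0, R=1, W=0

reason(slot 5) = RD_PORT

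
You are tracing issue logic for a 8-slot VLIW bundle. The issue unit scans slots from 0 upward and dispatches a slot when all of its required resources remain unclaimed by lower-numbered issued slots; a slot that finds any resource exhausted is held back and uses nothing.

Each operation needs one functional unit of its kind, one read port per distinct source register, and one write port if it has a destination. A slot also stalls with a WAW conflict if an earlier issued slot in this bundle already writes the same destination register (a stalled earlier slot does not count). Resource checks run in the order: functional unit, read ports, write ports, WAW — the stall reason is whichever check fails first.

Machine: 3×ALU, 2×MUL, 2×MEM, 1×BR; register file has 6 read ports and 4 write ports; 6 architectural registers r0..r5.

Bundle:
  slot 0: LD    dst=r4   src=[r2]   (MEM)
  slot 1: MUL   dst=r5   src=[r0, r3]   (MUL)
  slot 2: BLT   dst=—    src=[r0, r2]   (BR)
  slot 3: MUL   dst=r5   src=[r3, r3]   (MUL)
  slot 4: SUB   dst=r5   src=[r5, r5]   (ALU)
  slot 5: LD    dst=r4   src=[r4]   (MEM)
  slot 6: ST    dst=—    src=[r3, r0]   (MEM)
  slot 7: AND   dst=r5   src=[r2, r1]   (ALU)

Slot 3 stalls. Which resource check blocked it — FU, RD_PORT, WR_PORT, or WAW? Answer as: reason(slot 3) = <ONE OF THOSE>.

(0) want 1×MEM +1rd +1wr — yes → AL3|MU2|ME1|BR1|rd5|wr3
(1) want 1×MUL +2rd +1wr — yes → AL3|MU1|ME1|BR1|rd3|wr2
(2) want 1×BR +2rd +0wr — yes → AL3|MU1|ME1|BR0|rd1|wr2
(3) want 1×MUL +1rd +1wr — WAW → AL3|MU1|ME1|BR0|rd1|wr2
(4) want 1×ALU +1rd +1wr — WAW → AL3|MU1|ME1|BR0|rd1|wr2
(5) want 1×MEM +1rd +1wr — WAW → AL3|MU1|ME1|BR0|rd1|wr2
(6) want 1×MEM +2rd +0wr — RD_PORT → AL3|MU1|ME1|BR0|rd1|wr2
(7) want 1×ALU +2rd +1wr — RD_PORT → AL3|MU1|ME1|BR0|rd1|wr2

reason(slot 3) = WAW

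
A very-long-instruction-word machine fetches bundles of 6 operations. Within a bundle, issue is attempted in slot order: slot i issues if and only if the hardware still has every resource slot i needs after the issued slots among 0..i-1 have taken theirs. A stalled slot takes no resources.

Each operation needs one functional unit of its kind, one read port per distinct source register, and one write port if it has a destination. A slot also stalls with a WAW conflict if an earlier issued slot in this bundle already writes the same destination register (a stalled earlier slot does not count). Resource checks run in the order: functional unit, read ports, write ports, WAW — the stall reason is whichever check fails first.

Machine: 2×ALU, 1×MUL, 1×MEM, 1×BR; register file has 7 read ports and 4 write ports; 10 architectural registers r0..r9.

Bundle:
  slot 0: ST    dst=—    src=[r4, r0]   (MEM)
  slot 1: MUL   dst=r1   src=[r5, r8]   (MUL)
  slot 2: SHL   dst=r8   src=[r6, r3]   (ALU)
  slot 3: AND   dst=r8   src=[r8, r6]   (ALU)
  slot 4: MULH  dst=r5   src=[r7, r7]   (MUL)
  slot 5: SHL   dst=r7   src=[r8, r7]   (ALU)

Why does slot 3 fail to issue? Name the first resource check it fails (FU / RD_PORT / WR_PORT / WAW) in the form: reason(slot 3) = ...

reason(slot 3) = RD_PORT

  0. MEM ⇒ go  {2A/1Mu/0Ld/1B | 5r 4w}
  1. MUL→r1 ⇒ go  {2A/0Mu/0Ld/1B | 3r 3w}
  2. ALU→r8 ⇒ go  {1A/0Mu/0Ld/1B | 1r 2w}
  3. ALU→r8 ⇒ no(RD_PORT)  {1A/0Mu/0Ld/1B | 1r 2w}
  4. MUL→r5 ⇒ no(FU)  {1A/0Mu/0Ld/1B | 1r 2w}
  5. ALU→r7 ⇒ no(RD_PORT)  {1A/0Mu/0Ld/1B | 1r 2w}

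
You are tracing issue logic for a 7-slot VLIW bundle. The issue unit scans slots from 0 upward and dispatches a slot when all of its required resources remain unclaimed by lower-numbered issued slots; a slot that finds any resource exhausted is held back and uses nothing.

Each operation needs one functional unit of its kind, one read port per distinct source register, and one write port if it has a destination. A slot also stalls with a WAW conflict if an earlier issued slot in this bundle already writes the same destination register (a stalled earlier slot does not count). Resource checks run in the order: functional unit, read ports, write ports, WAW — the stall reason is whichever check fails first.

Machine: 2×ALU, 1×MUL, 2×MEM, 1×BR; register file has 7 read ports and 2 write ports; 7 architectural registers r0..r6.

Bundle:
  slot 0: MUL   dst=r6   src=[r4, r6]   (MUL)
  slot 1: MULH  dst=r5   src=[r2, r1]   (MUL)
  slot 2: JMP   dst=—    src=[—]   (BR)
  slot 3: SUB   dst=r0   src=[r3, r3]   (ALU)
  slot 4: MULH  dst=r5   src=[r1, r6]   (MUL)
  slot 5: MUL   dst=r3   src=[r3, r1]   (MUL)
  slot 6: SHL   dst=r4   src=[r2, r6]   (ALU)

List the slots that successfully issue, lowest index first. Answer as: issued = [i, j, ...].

  0. MUL→r6 ⇒ go  {2A/0Mu/2Ld/1B | 5r 1w}
  1. MUL→r5 ⇒ no(FU)  {2A/0Mu/2Ld/1B | 5r 1w}
  2. BR ⇒ go  {2A/0Mu/2Ld/0B | 5r 1w}
  3. ALU→r0 ⇒ go  {1A/0Mu/2Ld/0B | 4r 0w}
  4. MUL→r5 ⇒ no(FU)  {1A/0Mu/2Ld/0B | 4r 0w}
  5. MUL→r3 ⇒ no(FU)  {1A/0Mu/2Ld/0B | 4r 0w}
  6. ALU→r4 ⇒ no(WR_PORT)  {1A/0Mu/2Ld/0B | 4r 0w}

issued = [0, 2, 3]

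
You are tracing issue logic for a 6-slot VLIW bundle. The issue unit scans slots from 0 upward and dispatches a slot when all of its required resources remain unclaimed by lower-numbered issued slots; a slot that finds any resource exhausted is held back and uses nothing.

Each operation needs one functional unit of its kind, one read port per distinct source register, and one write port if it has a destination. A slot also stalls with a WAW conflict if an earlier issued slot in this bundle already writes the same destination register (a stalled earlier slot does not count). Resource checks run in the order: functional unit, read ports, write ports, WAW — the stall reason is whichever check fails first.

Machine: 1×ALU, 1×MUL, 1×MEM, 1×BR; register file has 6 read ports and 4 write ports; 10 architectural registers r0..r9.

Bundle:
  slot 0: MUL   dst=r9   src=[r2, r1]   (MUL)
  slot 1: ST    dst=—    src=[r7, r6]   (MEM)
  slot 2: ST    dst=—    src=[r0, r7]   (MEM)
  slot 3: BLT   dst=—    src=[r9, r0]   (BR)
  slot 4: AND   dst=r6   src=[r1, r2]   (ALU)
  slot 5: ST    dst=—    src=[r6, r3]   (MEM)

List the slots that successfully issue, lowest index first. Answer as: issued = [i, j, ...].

  0. MUL→r9 ⇒ go  {1A/0Mu/1Ld/1B | 4r 3w}
  1. MEM ⇒ go  {1A/0Mu/0Ld/1B | 2r 3w}
  2. MEM ⇒ no(FU)  {1A/0Mu/0Ld/1B | 2r 3w}
  3. BR ⇒ go  {1A/0Mu/0Ld/0B | 0r 3w}
  4. ALU→r6 ⇒ no(RD_PORT)  {1A/0Mu/0Ld/0B | 0r 3w}
  5. MEM ⇒ no(FU)  {1A/0Mu/0Ld/0B | 0r 3w}

issued = [0, 1, 3]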